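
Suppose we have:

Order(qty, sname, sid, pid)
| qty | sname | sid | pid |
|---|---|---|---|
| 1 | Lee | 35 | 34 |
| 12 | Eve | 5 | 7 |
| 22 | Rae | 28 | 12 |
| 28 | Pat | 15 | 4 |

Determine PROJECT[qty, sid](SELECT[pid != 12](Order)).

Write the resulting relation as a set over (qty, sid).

{(1, 35), (12, 5), (28, 15)}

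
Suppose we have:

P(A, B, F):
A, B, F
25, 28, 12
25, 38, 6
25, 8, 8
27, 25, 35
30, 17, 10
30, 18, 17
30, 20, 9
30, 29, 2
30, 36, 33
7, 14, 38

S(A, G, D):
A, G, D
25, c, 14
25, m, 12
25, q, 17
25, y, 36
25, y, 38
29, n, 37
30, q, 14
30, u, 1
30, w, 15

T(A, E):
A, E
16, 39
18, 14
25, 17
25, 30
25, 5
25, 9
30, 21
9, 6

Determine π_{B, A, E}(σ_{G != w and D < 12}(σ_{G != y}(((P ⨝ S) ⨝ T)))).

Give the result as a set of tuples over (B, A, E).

Joining P and S on A yields {(25, 28, 12, c, 14), (25, 28, 12, m, 12), (25, 28, 12, q, 17), (25, 28, 12, y, 36), (25, 28, 12, y, 38), (25, 38, 6, c, 14), (25, 38, 6, m, 12), (25, 38, 6, q, 17), (25, 38, 6, y, 36), (25, 38, 6, y, 38), (25, 8, 8, c, 14), (25, 8, 8, m, 12), (25, 8, 8, q, 17), (25, 8, 8, y, 36), (25, 8, 8, y, 38), (30, 17, 10, q, 14), (30, 17, 10, u, 1), (30, 17, 10, w, 15), (30, 18, 17, q, 14), (30, 18, 17, u, 1), (30, 18, 17, w, 15), (30, 20, 9, q, 14), (30, 20, 9, u, 1), (30, 20, 9, w, 15), (30, 29, 2, q, 14), (30, 29, 2, u, 1), (30, 29, 2, w, 15), (30, 36, 33, q, 14), (30, 36, 33, u, 1), (30, 36, 33, w, 15)}.
Joining (P ⨝ S) and T on A yields {(25, 28, 12, c, 14, 17), (25, 28, 12, c, 14, 30), (25, 28, 12, c, 14, 5), (25, 28, 12, c, 14, 9), (25, 28, 12, m, 12, 17), (25, 28, 12, m, 12, 30), (25, 28, 12, m, 12, 5), (25, 28, 12, m, 12, 9), (25, 28, 12, q, 17, 17), (25, 28, 12, q, 17, 30), (25, 28, 12, q, 17, 5), (25, 28, 12, q, 17, 9), (25, 28, 12, y, 36, 17), (25, 28, 12, y, 36, 30), (25, 28, 12, y, 36, 5), (25, 28, 12, y, 36, 9), (25, 28, 12, y, 38, 17), (25, 28, 12, y, 38, 30), (25, 28, 12, y, 38, 5), (25, 28, 12, y, 38, 9), (25, 38, 6, c, 14, 17), (25, 38, 6, c, 14, 30), (25, 38, 6, c, 14, 5), (25, 38, 6, c, 14, 9), (25, 38, 6, m, 12, 17), (25, 38, 6, m, 12, 30), (25, 38, 6, m, 12, 5), (25, 38, 6, m, 12, 9), (25, 38, 6, q, 17, 17), (25, 38, 6, q, 17, 30), (25, 38, 6, q, 17, 5), (25, 38, 6, q, 17, 9), (25, 38, 6, y, 36, 17), (25, 38, 6, y, 36, 30), (25, 38, 6, y, 36, 5), (25, 38, 6, y, 36, 9), (25, 38, 6, y, 38, 17), (25, 38, 6, y, 38, 30), (25, 38, 6, y, 38, 5), (25, 38, 6, y, 38, 9), (25, 8, 8, c, 14, 17), (25, 8, 8, c, 14, 30), (25, 8, 8, c, 14, 5), (25, 8, 8, c, 14, 9), (25, 8, 8, m, 12, 17), (25, 8, 8, m, 12, 30), (25, 8, 8, m, 12, 5), (25, 8, 8, m, 12, 9), (25, 8, 8, q, 17, 17), (25, 8, 8, q, 17, 30), (25, 8, 8, q, 17, 5), (25, 8, 8, q, 17, 9), (25, 8, 8, y, 36, 17), (25, 8, 8, y, 36, 30), (25, 8, 8, y, 36, 5), (25, 8, 8, y, 36, 9), (25, 8, 8, y, 38, 17), (25, 8, 8, y, 38, 30), (25, 8, 8, y, 38, 5), (25, 8, 8, y, 38, 9), (30, 17, 10, q, 14, 21), (30, 17, 10, u, 1, 21), (30, 17, 10, w, 15, 21), (30, 18, 17, q, 14, 21), (30, 18, 17, u, 1, 21), (30, 18, 17, w, 15, 21), (30, 20, 9, q, 14, 21), (30, 20, 9, u, 1, 21), (30, 20, 9, w, 15, 21), (30, 29, 2, q, 14, 21), (30, 29, 2, u, 1, 21), (30, 29, 2, w, 15, 21), (30, 36, 33, q, 14, 21), (30, 36, 33, u, 1, 21), (30, 36, 33, w, 15, 21)}.
Selection G != y: {(25, 28, 12, c, 14, 17), (25, 28, 12, c, 14, 30), (25, 28, 12, c, 14, 5), (25, 28, 12, c, 14, 9), (25, 28, 12, m, 12, 17), (25, 28, 12, m, 12, 30), (25, 28, 12, m, 12, 5), (25, 28, 12, m, 12, 9), (25, 28, 12, q, 17, 17), (25, 28, 12, q, 17, 30), (25, 28, 12, q, 17, 5), (25, 28, 12, q, 17, 9), (25, 38, 6, c, 14, 17), (25, 38, 6, c, 14, 30), (25, 38, 6, c, 14, 5), (25, 38, 6, c, 14, 9), (25, 38, 6, m, 12, 17), (25, 38, 6, m, 12, 30), (25, 38, 6, m, 12, 5), (25, 38, 6, m, 12, 9), (25, 38, 6, q, 17, 17), (25, 38, 6, q, 17, 30), (25, 38, 6, q, 17, 5), (25, 38, 6, q, 17, 9), (25, 8, 8, c, 14, 17), (25, 8, 8, c, 14, 30), (25, 8, 8, c, 14, 5), (25, 8, 8, c, 14, 9), (25, 8, 8, m, 12, 17), (25, 8, 8, m, 12, 30), (25, 8, 8, m, 12, 5), (25, 8, 8, m, 12, 9), (25, 8, 8, q, 17, 17), (25, 8, 8, q, 17, 30), (25, 8, 8, q, 17, 5), (25, 8, 8, q, 17, 9), (30, 17, 10, q, 14, 21), (30, 17, 10, u, 1, 21), (30, 17, 10, w, 15, 21), (30, 18, 17, q, 14, 21), (30, 18, 17, u, 1, 21), (30, 18, 17, w, 15, 21), (30, 20, 9, q, 14, 21), (30, 20, 9, u, 1, 21), (30, 20, 9, w, 15, 21), (30, 29, 2, q, 14, 21), (30, 29, 2, u, 1, 21), (30, 29, 2, w, 15, 21), (30, 36, 33, q, 14, 21), (30, 36, 33, u, 1, 21), (30, 36, 33, w, 15, 21)}
Selection G != w and D < 12: {(30, 17, 10, u, 1, 21), (30, 18, 17, u, 1, 21), (30, 20, 9, u, 1, 21), (30, 29, 2, u, 1, 21), (30, 36, 33, u, 1, 21)}
Keep only column(s) B, A, E: {(17, 30, 21), (18, 30, 21), (20, 30, 21), (29, 30, 21), (36, 30, 21)}

{(17, 30, 21), (18, 30, 21), (20, 30, 21), (29, 30, 21), (36, 30, 21)}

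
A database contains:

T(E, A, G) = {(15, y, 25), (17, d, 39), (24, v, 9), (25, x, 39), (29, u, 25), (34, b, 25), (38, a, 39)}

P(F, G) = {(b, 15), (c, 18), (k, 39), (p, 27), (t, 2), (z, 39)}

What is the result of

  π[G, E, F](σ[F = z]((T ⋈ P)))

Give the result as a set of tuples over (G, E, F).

Joining T and P on G yields {(17, d, 39, k), (17, d, 39, z), (25, x, 39, k), (25, x, 39, z), (38, a, 39, k), (38, a, 39, z)}.
Apply σ_{F = z}; surviving tuples: {(17, d, 39, z), (25, x, 39, z), (38, a, 39, z)}
Projecting to G, E, F: {(39, 17, z), (39, 25, z), (39, 38, z)}

{(39, 17, z), (39, 25, z), (39, 38, z)}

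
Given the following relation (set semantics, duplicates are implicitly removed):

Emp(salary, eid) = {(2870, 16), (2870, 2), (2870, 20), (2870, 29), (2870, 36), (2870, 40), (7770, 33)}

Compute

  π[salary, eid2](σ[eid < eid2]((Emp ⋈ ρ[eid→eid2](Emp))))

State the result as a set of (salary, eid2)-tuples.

{(2870, 16), (2870, 20), (2870, 29), (2870, 36), (2870, 40)}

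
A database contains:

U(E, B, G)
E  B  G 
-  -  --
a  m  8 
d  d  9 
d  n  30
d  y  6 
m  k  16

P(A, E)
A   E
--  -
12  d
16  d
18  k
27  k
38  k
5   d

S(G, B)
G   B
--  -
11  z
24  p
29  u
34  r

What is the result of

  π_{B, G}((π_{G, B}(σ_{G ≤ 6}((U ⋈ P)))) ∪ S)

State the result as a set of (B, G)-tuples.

{(p, 24), (r, 34), (u, 29), (y, 6), (z, 11)}

Natural join on E: {(d, d, 9, 12), (d, d, 9, 16), (d, d, 9, 5), (d, n, 30, 12), (d, n, 30, 16), (d, n, 30, 5), (d, y, 6, 12), (d, y, 6, 16), (d, y, 6, 5)}
Selection G ≤ 6: {(d, y, 6, 12), (d, y, 6, 16), (d, y, 6, 5)}
Keep only column(s) G, B (2 duplicate(s) eliminated): {(6, y)}
Union: {(6, y)} with {(11, z), (24, p), (29, u), (34, r)} → {(11, z), (24, p), (29, u), (34, r), (6, y)}
Keep only column(s) B, G: {(p, 24), (r, 34), (u, 29), (y, 6), (z, 11)}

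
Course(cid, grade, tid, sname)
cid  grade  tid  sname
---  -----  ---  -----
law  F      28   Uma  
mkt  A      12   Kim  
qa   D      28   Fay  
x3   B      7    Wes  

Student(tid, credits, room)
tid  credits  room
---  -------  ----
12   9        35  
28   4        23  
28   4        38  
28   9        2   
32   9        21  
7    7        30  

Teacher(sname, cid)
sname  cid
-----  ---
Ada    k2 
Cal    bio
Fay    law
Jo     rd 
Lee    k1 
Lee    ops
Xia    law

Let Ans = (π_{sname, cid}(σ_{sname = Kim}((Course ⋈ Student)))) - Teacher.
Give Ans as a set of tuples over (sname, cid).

{(Kim, mkt)}

Course ⋈ Student (natural join on tid): {(law, F, 28, Uma, 4, 23), (law, F, 28, Uma, 4, 38), (law, F, 28, Uma, 9, 2), (mkt, A, 12, Kim, 9, 35), (qa, D, 28, Fay, 4, 23), (qa, D, 28, Fay, 4, 38), (qa, D, 28, Fay, 9, 2), (x3, B, 7, Wes, 7, 30)}
Selection sname = Kim: {(mkt, A, 12, Kim, 9, 35)}
π_{sname, cid} gives {(Kim, mkt)}.
Taking the difference: {(Kim, mkt)}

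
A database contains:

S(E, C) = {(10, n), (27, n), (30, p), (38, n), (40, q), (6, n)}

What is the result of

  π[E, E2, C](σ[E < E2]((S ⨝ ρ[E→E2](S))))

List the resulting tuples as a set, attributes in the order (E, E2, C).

{(10, 27, n), (10, 38, n), (27, 38, n), (6, 10, n), (6, 27, n), (6, 38, n)}

ρ[E→E2]: schema becomes (E2, C); tuples unchanged.
Joining S and ρ[E→E2](S) on C yields {(10, n, 10), (10, n, 27), (10, n, 38), (10, n, 6), (27, n, 10), (27, n, 27), (27, n, 38), (27, n, 6), (30, p, 30), (38, n, 10), (38, n, 27), (38, n, 38), (38, n, 6), (40, q, 40), (6, n, 10), (6, n, 27), (6, n, 38), (6, n, 6)}.
Apply σ_{E < E2}; surviving tuples: {(10, n, 27), (10, n, 38), (27, n, 38), (6, n, 10), (6, n, 27), (6, n, 38)}
π_{E, E2, C} gives {(10, 27, n), (10, 38, n), (27, 38, n), (6, 10, n), (6, 27, n), (6, 38, n)}.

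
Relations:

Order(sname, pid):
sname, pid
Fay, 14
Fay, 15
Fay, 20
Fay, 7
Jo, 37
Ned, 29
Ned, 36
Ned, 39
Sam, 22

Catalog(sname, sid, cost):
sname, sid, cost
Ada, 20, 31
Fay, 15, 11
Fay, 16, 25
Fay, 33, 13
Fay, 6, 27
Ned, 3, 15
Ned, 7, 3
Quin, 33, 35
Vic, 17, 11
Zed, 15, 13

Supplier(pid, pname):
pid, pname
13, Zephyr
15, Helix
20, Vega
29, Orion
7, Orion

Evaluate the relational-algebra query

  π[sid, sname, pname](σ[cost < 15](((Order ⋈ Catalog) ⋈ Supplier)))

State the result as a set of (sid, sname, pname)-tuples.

{(15, Fay, Helix), (15, Fay, Orion), (15, Fay, Vega), (33, Fay, Helix), (33, Fay, Orion), (33, Fay, Vega), (7, Ned, Orion)}

Order ⋈ Catalog (natural join on sname): {(Fay, 14, 15, 11), (Fay, 14, 16, 25), (Fay, 14, 33, 13), (Fay, 14, 6, 27), (Fay, 15, 15, 11), (Fay, 15, 16, 25), (Fay, 15, 33, 13), (Fay, 15, 6, 27), (Fay, 20, 15, 11), (Fay, 20, 16, 25), (Fay, 20, 33, 13), (Fay, 20, 6, 27), (Fay, 7, 15, 11), (Fay, 7, 16, 25), (Fay, 7, 33, 13), (Fay, 7, 6, 27), (Ned, 29, 3, 15), (Ned, 29, 7, 3), (Ned, 36, 3, 15), (Ned, 36, 7, 3), (Ned, 39, 3, 15), (Ned, 39, 7, 3)}
(Order ⋈ Catalog) ⋈ Supplier (natural join on pid): {(Fay, 15, 15, 11, Helix), (Fay, 15, 16, 25, Helix), (Fay, 15, 33, 13, Helix), (Fay, 15, 6, 27, Helix), (Fay, 20, 15, 11, Vega), (Fay, 20, 16, 25, Vega), (Fay, 20, 33, 13, Vega), (Fay, 20, 6, 27, Vega), (Fay, 7, 15, 11, Orion), (Fay, 7, 16, 25, Orion), (Fay, 7, 33, 13, Orion), (Fay, 7, 6, 27, Orion), (Ned, 29, 3, 15, Orion), (Ned, 29, 7, 3, Orion)}
Filtering on cost < 15 leaves {(Fay, 15, 15, 11, Helix), (Fay, 15, 33, 13, Helix), (Fay, 20, 15, 11, Vega), (Fay, 20, 33, 13, Vega), (Fay, 7, 15, 11, Orion), (Fay, 7, 33, 13, Orion), (Ned, 29, 7, 3, Orion)}.
π[sid, sname, pname]: project onto (sid, sname, pname) → {(15, Fay, Helix), (15, Fay, Orion), (15, Fay, Vega), (33, Fay, Helix), (33, Fay, Orion), (33, Fay, Vega), (7, Ned, Orion)}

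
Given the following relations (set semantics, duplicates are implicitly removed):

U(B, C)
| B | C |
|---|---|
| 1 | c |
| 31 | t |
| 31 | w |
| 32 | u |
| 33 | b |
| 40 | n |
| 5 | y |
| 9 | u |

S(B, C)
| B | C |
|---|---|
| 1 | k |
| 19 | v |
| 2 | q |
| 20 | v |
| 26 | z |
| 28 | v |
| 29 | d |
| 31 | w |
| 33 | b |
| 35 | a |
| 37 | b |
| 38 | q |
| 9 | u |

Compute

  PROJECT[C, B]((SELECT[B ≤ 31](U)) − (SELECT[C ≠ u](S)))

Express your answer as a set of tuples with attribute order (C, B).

Selection B ≤ 31: {(1, c), (31, t), (31, w), (5, y), (9, u)}
Selection C ≠ u: {(1, k), (19, v), (2, q), (20, v), (26, z), (28, v), (29, d), (31, w), (33, b), (35, a), (37, b), (38, q)}
Difference: {(1, c), (31, t), (31, w), (5, y), (9, u)} with {(1, k), (19, v), (2, q), (20, v), (26, z), (28, v), (29, d), (31, w), (33, b), (35, a), (37, b), (38, q)} → {(1, c), (31, t), (5, y), (9, u)}
Keep only column(s) C, B: {(c, 1), (t, 31), (u, 9), (y, 5)}

{(c, 1), (t, 31), (u, 9), (y, 5)}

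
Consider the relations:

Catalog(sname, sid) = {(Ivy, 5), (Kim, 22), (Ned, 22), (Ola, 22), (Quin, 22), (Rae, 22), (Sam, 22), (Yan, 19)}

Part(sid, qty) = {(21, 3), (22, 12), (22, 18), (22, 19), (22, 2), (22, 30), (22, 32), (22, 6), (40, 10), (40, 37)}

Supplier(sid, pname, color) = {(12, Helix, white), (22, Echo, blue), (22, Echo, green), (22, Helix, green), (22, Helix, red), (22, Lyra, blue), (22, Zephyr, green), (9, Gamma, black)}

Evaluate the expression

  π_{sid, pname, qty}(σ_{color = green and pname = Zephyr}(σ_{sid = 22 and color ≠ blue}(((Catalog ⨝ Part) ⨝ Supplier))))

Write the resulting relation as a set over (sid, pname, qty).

{(22, Zephyr, 12), (22, Zephyr, 18), (22, Zephyr, 19), (22, Zephyr, 2), (22, Zephyr, 30), (22, Zephyr, 32), (22, Zephyr, 6)}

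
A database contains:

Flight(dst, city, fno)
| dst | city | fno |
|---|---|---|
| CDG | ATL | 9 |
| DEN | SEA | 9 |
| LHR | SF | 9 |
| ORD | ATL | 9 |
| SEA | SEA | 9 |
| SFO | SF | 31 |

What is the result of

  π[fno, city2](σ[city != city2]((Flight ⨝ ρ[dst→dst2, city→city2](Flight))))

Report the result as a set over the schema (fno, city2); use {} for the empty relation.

{(9, ATL), (9, SEA), (9, SF)}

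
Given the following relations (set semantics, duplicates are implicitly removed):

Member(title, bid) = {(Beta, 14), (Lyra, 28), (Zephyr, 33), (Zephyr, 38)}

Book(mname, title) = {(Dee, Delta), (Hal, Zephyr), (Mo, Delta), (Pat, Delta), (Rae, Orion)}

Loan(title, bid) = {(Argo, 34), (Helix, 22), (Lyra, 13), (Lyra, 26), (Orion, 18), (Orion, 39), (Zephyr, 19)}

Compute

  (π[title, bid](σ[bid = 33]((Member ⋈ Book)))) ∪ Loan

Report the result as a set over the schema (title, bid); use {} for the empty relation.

{(Argo, 34), (Helix, 22), (Lyra, 13), (Lyra, 26), (Orion, 18), (Orion, 39), (Zephyr, 19), (Zephyr, 33)}

Natural join on title: {(Zephyr, 33, Hal), (Zephyr, 38, Hal)}
Apply σ_{bid = 33}; surviving tuples: {(Zephyr, 33, Hal)}
Projecting to title, bid: {(Zephyr, 33)}
Set union of the two operands is {(Argo, 34), (Helix, 22), (Lyra, 13), (Lyra, 26), (Orion, 18), (Orion, 39), (Zephyr, 19), (Zephyr, 33)}.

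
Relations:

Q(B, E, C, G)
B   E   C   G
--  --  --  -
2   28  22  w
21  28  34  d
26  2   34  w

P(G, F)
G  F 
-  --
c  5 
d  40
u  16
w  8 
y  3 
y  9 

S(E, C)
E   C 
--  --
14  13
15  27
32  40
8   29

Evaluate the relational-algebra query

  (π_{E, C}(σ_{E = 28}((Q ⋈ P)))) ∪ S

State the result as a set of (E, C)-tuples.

Q ⋈ P (natural join on G): {(2, 28, 22, w, 8), (21, 28, 34, d, 40), (26, 2, 34, w, 8)}
Selection E = 28: {(2, 28, 22, w, 8), (21, 28, 34, d, 40)}
Projecting to E, C: {(28, 22), (28, 34)}
Set union of the two operands is {(14, 13), (15, 27), (28, 22), (28, 34), (32, 40), (8, 29)}.

{(14, 13), (15, 27), (28, 22), (28, 34), (32, 40), (8, 29)}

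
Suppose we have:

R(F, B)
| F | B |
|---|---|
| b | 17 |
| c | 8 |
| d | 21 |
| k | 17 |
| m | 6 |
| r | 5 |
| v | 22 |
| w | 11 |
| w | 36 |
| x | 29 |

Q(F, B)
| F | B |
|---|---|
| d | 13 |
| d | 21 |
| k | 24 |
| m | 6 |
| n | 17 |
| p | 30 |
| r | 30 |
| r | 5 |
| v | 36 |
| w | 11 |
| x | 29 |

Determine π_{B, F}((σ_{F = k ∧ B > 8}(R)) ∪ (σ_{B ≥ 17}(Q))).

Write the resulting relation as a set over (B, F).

{(17, k), (17, n), (21, d), (24, k), (29, x), (30, p), (30, r), (36, v)}

σ[F = k ∧ B > 8]: keep tuples satisfying F = k ∧ B > 8 → {(k, 17)}
σ[B ≥ 17]: keep tuples satisfying B ≥ 17 → {(d, 21), (k, 24), (n, 17), (p, 30), (r, 30), (v, 36), (x, 29)}
Taking the union: {(d, 21), (k, 17), (k, 24), (n, 17), (p, 30), (r, 30), (v, 36), (x, 29)}
π_{B, F} gives {(17, k), (17, n), (21, d), (24, k), (29, x), (30, p), (30, r), (36, v)}.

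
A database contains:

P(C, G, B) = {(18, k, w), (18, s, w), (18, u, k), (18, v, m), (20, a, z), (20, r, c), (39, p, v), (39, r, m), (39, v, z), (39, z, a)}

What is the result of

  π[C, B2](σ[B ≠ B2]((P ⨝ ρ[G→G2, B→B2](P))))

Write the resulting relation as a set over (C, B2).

ρ[G→G2, B→B2]: schema becomes (C, G2, B2); tuples unchanged.
P ⋈ ρ[G→G2, B→B2](P) (natural join on C): {(18, k, w, k, w), (18, k, w, s, w), (18, k, w, u, k), (18, k, w, v, m), (18, s, w, k, w), (18, s, w, s, w), (18, s, w, u, k), (18, s, w, v, m), (18, u, k, k, w), (18, u, k, s, w), (18, u, k, u, k), (18, u, k, v, m), (18, v, m, k, w), (18, v, m, s, w), (18, v, m, u, k), (18, v, m, v, m), (20, a, z, a, z), (20, a, z, r, c), (20, r, c, a, z), (20, r, c, r, c), (39, p, v, p, v), (39, p, v, r, m), (39, p, v, v, z), (39, p, v, z, a), (39, r, m, p, v), (39, r, m, r, m), (39, r, m, v, z), (39, r, m, z, a), (39, v, z, p, v), (39, v, z, r, m), (39, v, z, v, z), (39, v, z, z, a), (39, z, a, p, v), (39, z, a, r, m), (39, z, a, v, z), (39, z, a, z, a)}
Filtering on B ≠ B2 leaves {(18, k, w, u, k), (18, k, w, v, m), (18, s, w, u, k), (18, s, w, v, m), (18, u, k, k, w), (18, u, k, s, w), (18, u, k, v, m), (18, v, m, k, w), (18, v, m, s, w), (18, v, m, u, k), (20, a, z, r, c), (20, r, c, a, z), (39, p, v, r, m), (39, p, v, v, z), (39, p, v, z, a), (39, r, m, p, v), (39, r, m, v, z), (39, r, m, z, a), (39, v, z, p, v), (39, v, z, r, m), (39, v, z, z, a), (39, z, a, p, v), (39, z, a, r, m), (39, z, a, v, z)}.
Keep only column(s) C, B2 (15 duplicate(s) eliminated): {(18, k), (18, m), (18, w), (20, c), (20, z), (39, a), (39, m), (39, v), (39, z)}

{(18, k), (18, m), (18, w), (20, c), (20, z), (39, a), (39, m), (39, v), (39, z)}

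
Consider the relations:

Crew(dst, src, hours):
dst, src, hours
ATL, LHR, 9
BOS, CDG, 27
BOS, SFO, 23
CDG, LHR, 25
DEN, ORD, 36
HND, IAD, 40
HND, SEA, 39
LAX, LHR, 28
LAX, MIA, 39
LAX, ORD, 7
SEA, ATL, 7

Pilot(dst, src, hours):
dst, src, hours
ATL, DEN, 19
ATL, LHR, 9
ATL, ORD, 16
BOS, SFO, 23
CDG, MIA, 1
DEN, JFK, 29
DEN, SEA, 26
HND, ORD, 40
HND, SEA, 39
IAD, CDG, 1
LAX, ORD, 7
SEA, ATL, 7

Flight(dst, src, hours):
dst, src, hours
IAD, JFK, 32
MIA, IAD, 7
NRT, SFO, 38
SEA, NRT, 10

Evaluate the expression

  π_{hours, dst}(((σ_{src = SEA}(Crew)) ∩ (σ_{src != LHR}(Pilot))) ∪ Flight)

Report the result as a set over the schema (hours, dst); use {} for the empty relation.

{(10, SEA), (32, IAD), (38, NRT), (39, HND), (7, MIA)}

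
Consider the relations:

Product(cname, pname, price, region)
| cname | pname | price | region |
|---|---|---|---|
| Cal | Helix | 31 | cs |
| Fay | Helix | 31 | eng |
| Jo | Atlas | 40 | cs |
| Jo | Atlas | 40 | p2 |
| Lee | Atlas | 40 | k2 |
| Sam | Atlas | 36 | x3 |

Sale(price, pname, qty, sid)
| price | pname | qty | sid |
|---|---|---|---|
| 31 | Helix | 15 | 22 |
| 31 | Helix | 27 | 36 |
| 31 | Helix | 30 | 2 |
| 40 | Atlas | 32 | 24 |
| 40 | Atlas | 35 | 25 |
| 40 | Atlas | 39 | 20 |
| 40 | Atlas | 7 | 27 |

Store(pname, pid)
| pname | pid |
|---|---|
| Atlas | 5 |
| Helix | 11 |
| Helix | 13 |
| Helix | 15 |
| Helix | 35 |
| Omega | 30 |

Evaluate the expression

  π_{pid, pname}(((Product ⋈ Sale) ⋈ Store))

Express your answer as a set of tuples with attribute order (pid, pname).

{(11, Helix), (13, Helix), (15, Helix), (35, Helix), (5, Atlas)}

Joining Product and Sale on pname, price yields {(Cal, Helix, 31, cs, 15, 22), (Cal, Helix, 31, cs, 27, 36), (Cal, Helix, 31, cs, 30, 2), (Fay, Helix, 31, eng, 15, 22), (Fay, Helix, 31, eng, 27, 36), (Fay, Helix, 31, eng, 30, 2), (Jo, Atlas, 40, cs, 32, 24), (Jo, Atlas, 40, cs, 35, 25), (Jo, Atlas, 40, cs, 39, 20), (Jo, Atlas, 40, cs, 7, 27), (Jo, Atlas, 40, p2, 32, 24), (Jo, Atlas, 40, p2, 35, 25), (Jo, Atlas, 40, p2, 39, 20), (Jo, Atlas, 40, p2, 7, 27), (Lee, Atlas, 40, k2, 32, 24), (Lee, Atlas, 40, k2, 35, 25), (Lee, Atlas, 40, k2, 39, 20), (Lee, Atlas, 40, k2, 7, 27)}.
Joining (Product ⋈ Sale) and Store on pname yields {(Cal, Helix, 31, cs, 15, 22, 11), (Cal, Helix, 31, cs, 15, 22, 13), (Cal, Helix, 31, cs, 15, 22, 15), (Cal, Helix, 31, cs, 15, 22, 35), (Cal, Helix, 31, cs, 27, 36, 11), (Cal, Helix, 31, cs, 27, 36, 13), (Cal, Helix, 31, cs, 27, 36, 15), (Cal, Helix, 31, cs, 27, 36, 35), (Cal, Helix, 31, cs, 30, 2, 11), (Cal, Helix, 31, cs, 30, 2, 13), (Cal, Helix, 31, cs, 30, 2, 15), (Cal, Helix, 31, cs, 30, 2, 35), (Fay, Helix, 31, eng, 15, 22, 11), (Fay, Helix, 31, eng, 15, 22, 13), (Fay, Helix, 31, eng, 15, 22, 15), (Fay, Helix, 31, eng, 15, 22, 35), (Fay, Helix, 31, eng, 27, 36, 11), (Fay, Helix, 31, eng, 27, 36, 13), (Fay, Helix, 31, eng, 27, 36, 15), (Fay, Helix, 31, eng, 27, 36, 35), (Fay, Helix, 31, eng, 30, 2, 11), (Fay, Helix, 31, eng, 30, 2, 13), (Fay, Helix, 31, eng, 30, 2, 15), (Fay, Helix, 31, eng, 30, 2, 35), (Jo, Atlas, 40, cs, 32, 24, 5), (Jo, Atlas, 40, cs, 35, 25, 5), (Jo, Atlas, 40, cs, 39, 20, 5), (Jo, Atlas, 40, cs, 7, 27, 5), (Jo, Atlas, 40, p2, 32, 24, 5), (Jo, Atlas, 40, p2, 35, 25, 5), (Jo, Atlas, 40, p2, 39, 20, 5), (Jo, Atlas, 40, p2, 7, 27, 5), (Lee, Atlas, 40, k2, 32, 24, 5), (Lee, Atlas, 40, k2, 35, 25, 5), (Lee, Atlas, 40, k2, 39, 20, 5), (Lee, Atlas, 40, k2, 7, 27, 5)}.
π_{pid, pname} gives {(11, Helix), (13, Helix), (15, Helix), (35, Helix), (5, Atlas)} (31 duplicate(s) eliminated).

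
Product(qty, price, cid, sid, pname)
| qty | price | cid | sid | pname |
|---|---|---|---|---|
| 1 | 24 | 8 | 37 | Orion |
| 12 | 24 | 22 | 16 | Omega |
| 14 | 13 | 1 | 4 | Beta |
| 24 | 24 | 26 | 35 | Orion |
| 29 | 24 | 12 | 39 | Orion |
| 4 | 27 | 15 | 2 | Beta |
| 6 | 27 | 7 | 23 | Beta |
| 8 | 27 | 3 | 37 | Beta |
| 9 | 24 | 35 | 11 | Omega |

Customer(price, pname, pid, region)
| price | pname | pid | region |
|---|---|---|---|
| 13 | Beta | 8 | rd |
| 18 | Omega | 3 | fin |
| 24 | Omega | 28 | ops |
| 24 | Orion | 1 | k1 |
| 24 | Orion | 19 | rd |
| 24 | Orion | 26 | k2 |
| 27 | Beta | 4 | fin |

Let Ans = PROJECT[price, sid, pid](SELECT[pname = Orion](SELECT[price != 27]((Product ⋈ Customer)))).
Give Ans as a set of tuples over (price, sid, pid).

Natural join on price, pname: {(1, 24, 8, 37, Orion, 1, k1), (1, 24, 8, 37, Orion, 19, rd), (1, 24, 8, 37, Orion, 26, k2), (12, 24, 22, 16, Omega, 28, ops), (14, 13, 1, 4, Beta, 8, rd), (24, 24, 26, 35, Orion, 1, k1), (24, 24, 26, 35, Orion, 19, rd), (24, 24, 26, 35, Orion, 26, k2), (29, 24, 12, 39, Orion, 1, k1), (29, 24, 12, 39, Orion, 19, rd), (29, 24, 12, 39, Orion, 26, k2), (4, 27, 15, 2, Beta, 4, fin), (6, 27, 7, 23, Beta, 4, fin), (8, 27, 3, 37, Beta, 4, fin), (9, 24, 35, 11, Omega, 28, ops)}
Selection price != 27: {(1, 24, 8, 37, Orion, 1, k1), (1, 24, 8, 37, Orion, 19, rd), (1, 24, 8, 37, Orion, 26, k2), (12, 24, 22, 16, Omega, 28, ops), (14, 13, 1, 4, Beta, 8, rd), (24, 24, 26, 35, Orion, 1, k1), (24, 24, 26, 35, Orion, 19, rd), (24, 24, 26, 35, Orion, 26, k2), (29, 24, 12, 39, Orion, 1, k1), (29, 24, 12, 39, Orion, 19, rd), (29, 24, 12, 39, Orion, 26, k2), (9, 24, 35, 11, Omega, 28, ops)}
Selection pname = Orion: {(1, 24, 8, 37, Orion, 1, k1), (1, 24, 8, 37, Orion, 19, rd), (1, 24, 8, 37, Orion, 26, k2), (24, 24, 26, 35, Orion, 1, k1), (24, 24, 26, 35, Orion, 19, rd), (24, 24, 26, 35, Orion, 26, k2), (29, 24, 12, 39, Orion, 1, k1), (29, 24, 12, 39, Orion, 19, rd), (29, 24, 12, 39, Orion, 26, k2)}
Projecting to price, sid, pid: {(24, 35, 1), (24, 35, 19), (24, 35, 26), (24, 37, 1), (24, 37, 19), (24, 37, 26), (24, 39, 1), (24, 39, 19), (24, 39, 26)}

{(24, 35, 1), (24, 35, 19), (24, 35, 26), (24, 37, 1), (24, 37, 19), (24, 37, 26), (24, 39, 1), (24, 39, 19), (24, 39, 26)}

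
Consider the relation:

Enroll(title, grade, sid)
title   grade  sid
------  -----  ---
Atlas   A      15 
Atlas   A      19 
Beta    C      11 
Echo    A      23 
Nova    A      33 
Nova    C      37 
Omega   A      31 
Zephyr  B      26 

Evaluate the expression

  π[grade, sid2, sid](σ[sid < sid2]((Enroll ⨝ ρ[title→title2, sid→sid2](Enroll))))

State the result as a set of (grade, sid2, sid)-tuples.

ρ[title→title2, sid→sid2]: schema becomes (title2, grade, sid2); tuples unchanged.
Joining Enroll and ρ[title→title2, sid→sid2](Enroll) on grade yields {(Atlas, A, 15, Atlas, 15), (Atlas, A, 15, Atlas, 19), (Atlas, A, 15, Echo, 23), (Atlas, A, 15, Nova, 33), (Atlas, A, 15, Omega, 31), (Atlas, A, 19, Atlas, 15), (Atlas, A, 19, Atlas, 19), (Atlas, A, 19, Echo, 23), (Atlas, A, 19, Nova, 33), (Atlas, A, 19, Omega, 31), (Beta, C, 11, Beta, 11), (Beta, C, 11, Nova, 37), (Echo, A, 23, Atlas, 15), (Echo, A, 23, Atlas, 19), (Echo, A, 23, Echo, 23), (Echo, A, 23, Nova, 33), (Echo, A, 23, Omega, 31), (Nova, A, 33, Atlas, 15), (Nova, A, 33, Atlas, 19), (Nova, A, 33, Echo, 23), (Nova, A, 33, Nova, 33), (Nova, A, 33, Omega, 31), (Nova, C, 37, Beta, 11), (Nova, C, 37, Nova, 37), (Omega, A, 31, Atlas, 15), (Omega, A, 31, Atlas, 19), (Omega, A, 31, Echo, 23), (Omega, A, 31, Nova, 33), (Omega, A, 31, Omega, 31), (Zephyr, B, 26, Zephyr, 26)}.
σ[sid < sid2]: keep tuples satisfying sid < sid2 → {(Atlas, A, 15, Atlas, 19), (Atlas, A, 15, Echo, 23), (Atlas, A, 15, Nova, 33), (Atlas, A, 15, Omega, 31), (Atlas, A, 19, Echo, 23), (Atlas, A, 19, Nova, 33), (Atlas, A, 19, Omega, 31), (Beta, C, 11, Nova, 37), (Echo, A, 23, Nova, 33), (Echo, A, 23, Omega, 31), (Omega, A, 31, Nova, 33)}
Projecting to grade, sid2, sid: {(A, 19, 15), (A, 23, 15), (A, 23, 19), (A, 31, 15), (A, 31, 19), (A, 31, 23), (A, 33, 15), (A, 33, 19), (A, 33, 23), (A, 33, 31), (C, 37, 11)}

{(A, 19, 15), (A, 23, 15), (A, 23, 19), (A, 31, 15), (A, 31, 19), (A, 31, 23), (A, 33, 15), (A, 33, 19), (A, 33, 23), (A, 33, 31), (C, 37, 11)}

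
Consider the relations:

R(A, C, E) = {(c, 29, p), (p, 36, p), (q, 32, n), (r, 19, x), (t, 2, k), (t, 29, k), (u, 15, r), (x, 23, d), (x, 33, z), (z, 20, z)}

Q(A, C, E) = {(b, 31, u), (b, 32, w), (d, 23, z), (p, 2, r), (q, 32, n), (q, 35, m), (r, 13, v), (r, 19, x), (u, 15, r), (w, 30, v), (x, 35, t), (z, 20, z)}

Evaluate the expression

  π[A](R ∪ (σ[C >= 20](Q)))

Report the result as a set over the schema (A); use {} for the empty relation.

{b, c, d, p, q, r, t, u, w, x, z}

Filtering on C >= 20 leaves {(b, 31, u), (b, 32, w), (d, 23, z), (q, 32, n), (q, 35, m), (w, 30, v), (x, 35, t), (z, 20, z)}.
Union: {(c, 29, p), (p, 36, p), (q, 32, n), (r, 19, x), (t, 2, k), (t, 29, k), (u, 15, r), (x, 23, d), (x, 33, z), (z, 20, z)} with {(b, 31, u), (b, 32, w), (d, 23, z), (q, 32, n), (q, 35, m), (w, 30, v), (x, 35, t), (z, 20, z)} → {(b, 31, u), (b, 32, w), (c, 29, p), (d, 23, z), (p, 36, p), (q, 32, n), (q, 35, m), (r, 19, x), (t, 2, k), (t, 29, k), (u, 15, r), (w, 30, v), (x, 23, d), (x, 33, z), (x, 35, t), (z, 20, z)}
π[A]: project onto (A) (5 duplicate(s) eliminated) → {b, c, d, p, q, r, t, u, w, x, z}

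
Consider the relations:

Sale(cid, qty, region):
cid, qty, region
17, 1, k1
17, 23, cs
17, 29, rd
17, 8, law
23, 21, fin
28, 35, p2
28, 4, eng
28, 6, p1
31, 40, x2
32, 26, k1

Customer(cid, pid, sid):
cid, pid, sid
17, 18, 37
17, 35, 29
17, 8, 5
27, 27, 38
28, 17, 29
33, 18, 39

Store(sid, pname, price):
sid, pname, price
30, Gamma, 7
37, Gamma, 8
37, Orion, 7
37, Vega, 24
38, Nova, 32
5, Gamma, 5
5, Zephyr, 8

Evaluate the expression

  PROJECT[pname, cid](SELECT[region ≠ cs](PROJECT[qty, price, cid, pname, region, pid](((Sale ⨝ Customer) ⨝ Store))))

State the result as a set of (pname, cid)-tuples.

{(Gamma, 17), (Orion, 17), (Vega, 17), (Zephyr, 17)}

Natural join on cid: {(17, 1, k1, 18, 37), (17, 1, k1, 35, 29), (17, 1, k1, 8, 5), (17, 23, cs, 18, 37), (17, 23, cs, 35, 29), (17, 23, cs, 8, 5), (17, 29, rd, 18, 37), (17, 29, rd, 35, 29), (17, 29, rd, 8, 5), (17, 8, law, 18, 37), (17, 8, law, 35, 29), (17, 8, law, 8, 5), (28, 35, p2, 17, 29), (28, 4, eng, 17, 29), (28, 6, p1, 17, 29)}
Natural join on sid: {(17, 1, k1, 18, 37, Gamma, 8), (17, 1, k1, 18, 37, Orion, 7), (17, 1, k1, 18, 37, Vega, 24), (17, 1, k1, 8, 5, Gamma, 5), (17, 1, k1, 8, 5, Zephyr, 8), (17, 23, cs, 18, 37, Gamma, 8), (17, 23, cs, 18, 37, Orion, 7), (17, 23, cs, 18, 37, Vega, 24), (17, 23, cs, 8, 5, Gamma, 5), (17, 23, cs, 8, 5, Zephyr, 8), (17, 29, rd, 18, 37, Gamma, 8), (17, 29, rd, 18, 37, Orion, 7), (17, 29, rd, 18, 37, Vega, 24), (17, 29, rd, 8, 5, Gamma, 5), (17, 29, rd, 8, 5, Zephyr, 8), (17, 8, law, 18, 37, Gamma, 8), (17, 8, law, 18, 37, Orion, 7), (17, 8, law, 18, 37, Vega, 24), (17, 8, law, 8, 5, Gamma, 5), (17, 8, law, 8, 5, Zephyr, 8)}
Keep only column(s) qty, price, cid, pname, region, pid: {(1, 24, 17, Vega, k1, 18), (1, 5, 17, Gamma, k1, 8), (1, 7, 17, Orion, k1, 18), (1, 8, 17, Gamma, k1, 18), (1, 8, 17, Zephyr, k1, 8), (23, 24, 17, Vega, cs, 18), (23, 5, 17, Gamma, cs, 8), (23, 7, 17, Orion, cs, 18), (23, 8, 17, Gamma, cs, 18), (23, 8, 17, Zephyr, cs, 8), (29, 24, 17, Vega, rd, 18), (29, 5, 17, Gamma, rd, 8), (29, 7, 17, Orion, rd, 18), (29, 8, 17, Gamma, rd, 18), (29, 8, 17, Zephyr, rd, 8), (8, 24, 17, Vega, law, 18), (8, 5, 17, Gamma, law, 8), (8, 7, 17, Orion, law, 18), (8, 8, 17, Gamma, law, 18), (8, 8, 17, Zephyr, law, 8)}
σ[region ≠ cs]: keep tuples satisfying region ≠ cs → {(1, 24, 17, Vega, k1, 18), (1, 5, 17, Gamma, k1, 8), (1, 7, 17, Orion, k1, 18), (1, 8, 17, Gamma, k1, 18), (1, 8, 17, Zephyr, k1, 8), (29, 24, 17, Vega, rd, 18), (29, 5, 17, Gamma, rd, 8), (29, 7, 17, Orion, rd, 18), (29, 8, 17, Gamma, rd, 18), (29, 8, 17, Zephyr, rd, 8), (8, 24, 17, Vega, law, 18), (8, 5, 17, Gamma, law, 8), (8, 7, 17, Orion, law, 18), (8, 8, 17, Gamma, law, 18), (8, 8, 17, Zephyr, law, 8)}
Keep only column(s) pname, cid (11 duplicate(s) eliminated): {(Gamma, 17), (Orion, 17), (Vega, 17), (Zephyr, 17)}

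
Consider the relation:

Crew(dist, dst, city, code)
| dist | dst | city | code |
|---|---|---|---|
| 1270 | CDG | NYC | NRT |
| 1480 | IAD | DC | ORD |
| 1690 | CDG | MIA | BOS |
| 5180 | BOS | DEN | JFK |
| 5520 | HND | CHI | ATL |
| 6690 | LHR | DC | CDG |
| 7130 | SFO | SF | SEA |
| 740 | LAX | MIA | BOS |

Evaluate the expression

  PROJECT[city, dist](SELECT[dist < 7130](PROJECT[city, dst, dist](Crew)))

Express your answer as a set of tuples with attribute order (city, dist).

Projecting to city, dst, dist: {(CHI, HND, 5520), (DC, IAD, 1480), (DC, LHR, 6690), (DEN, BOS, 5180), (MIA, CDG, 1690), (MIA, LAX, 740), (NYC, CDG, 1270), (SF, SFO, 7130)}
Apply σ_{dist < 7130}; surviving tuples: {(CHI, HND, 5520), (DC, IAD, 1480), (DC, LHR, 6690), (DEN, BOS, 5180), (MIA, CDG, 1690), (MIA, LAX, 740), (NYC, CDG, 1270)}
Projecting to city, dist: {(CHI, 5520), (DC, 1480), (DC, 6690), (DEN, 5180), (MIA, 1690), (MIA, 740), (NYC, 1270)}

{(CHI, 5520), (DC, 1480), (DC, 6690), (DEN, 5180), (MIA, 1690), (MIA, 740), (NYC, 1270)}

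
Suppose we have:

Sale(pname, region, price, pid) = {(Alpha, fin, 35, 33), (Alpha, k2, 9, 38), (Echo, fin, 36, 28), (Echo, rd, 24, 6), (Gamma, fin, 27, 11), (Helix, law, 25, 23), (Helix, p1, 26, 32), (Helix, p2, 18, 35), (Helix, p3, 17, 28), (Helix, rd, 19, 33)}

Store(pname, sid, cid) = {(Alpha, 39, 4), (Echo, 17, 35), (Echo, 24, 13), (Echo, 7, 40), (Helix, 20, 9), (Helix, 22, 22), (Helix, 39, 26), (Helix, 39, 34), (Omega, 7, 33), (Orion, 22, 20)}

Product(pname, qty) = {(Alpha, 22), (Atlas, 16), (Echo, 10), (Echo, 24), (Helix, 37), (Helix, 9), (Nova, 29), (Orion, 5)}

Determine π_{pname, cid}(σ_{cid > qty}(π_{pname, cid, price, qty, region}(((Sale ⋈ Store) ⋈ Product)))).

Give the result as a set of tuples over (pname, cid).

{(Echo, 13), (Echo, 35), (Echo, 40), (Helix, 22), (Helix, 26), (Helix, 34)}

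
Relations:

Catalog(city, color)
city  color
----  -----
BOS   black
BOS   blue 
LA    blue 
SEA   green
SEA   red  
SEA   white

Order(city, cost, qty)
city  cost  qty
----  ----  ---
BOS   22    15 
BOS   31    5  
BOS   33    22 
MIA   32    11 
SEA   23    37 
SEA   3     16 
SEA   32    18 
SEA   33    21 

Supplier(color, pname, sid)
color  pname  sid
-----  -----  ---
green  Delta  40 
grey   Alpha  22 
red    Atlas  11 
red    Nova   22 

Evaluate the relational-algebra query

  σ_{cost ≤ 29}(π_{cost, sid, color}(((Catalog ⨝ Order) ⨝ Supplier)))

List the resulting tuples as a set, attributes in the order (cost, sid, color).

{(23, 11, red), (23, 22, red), (23, 40, green), (3, 11, red), (3, 22, red), (3, 40, green)}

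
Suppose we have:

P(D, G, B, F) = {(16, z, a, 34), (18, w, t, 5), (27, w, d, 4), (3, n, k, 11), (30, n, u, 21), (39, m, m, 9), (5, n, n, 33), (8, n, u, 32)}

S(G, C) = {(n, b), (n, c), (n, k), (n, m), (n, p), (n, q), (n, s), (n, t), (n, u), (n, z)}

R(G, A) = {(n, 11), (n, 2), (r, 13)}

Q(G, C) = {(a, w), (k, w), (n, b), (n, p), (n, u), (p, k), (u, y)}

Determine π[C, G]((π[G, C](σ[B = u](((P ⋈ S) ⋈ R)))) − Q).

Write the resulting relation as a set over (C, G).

{(c, n), (k, n), (m, n), (q, n), (s, n), (t, n), (z, n)}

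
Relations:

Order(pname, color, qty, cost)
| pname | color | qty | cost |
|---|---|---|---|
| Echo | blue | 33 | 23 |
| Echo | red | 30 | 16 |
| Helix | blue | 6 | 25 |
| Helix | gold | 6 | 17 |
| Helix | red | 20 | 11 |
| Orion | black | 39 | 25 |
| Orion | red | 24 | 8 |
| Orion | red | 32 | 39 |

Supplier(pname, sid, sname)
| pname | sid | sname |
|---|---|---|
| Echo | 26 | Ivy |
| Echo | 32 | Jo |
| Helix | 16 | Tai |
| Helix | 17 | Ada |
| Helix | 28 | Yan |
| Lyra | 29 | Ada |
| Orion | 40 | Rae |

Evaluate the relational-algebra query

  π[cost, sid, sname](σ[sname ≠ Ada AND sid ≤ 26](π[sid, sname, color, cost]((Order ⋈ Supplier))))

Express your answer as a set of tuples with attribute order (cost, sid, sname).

Order ⋈ Supplier (natural join on pname): {(Echo, blue, 33, 23, 26, Ivy), (Echo, blue, 33, 23, 32, Jo), (Echo, red, 30, 16, 26, Ivy), (Echo, red, 30, 16, 32, Jo), (Helix, blue, 6, 25, 16, Tai), (Helix, blue, 6, 25, 17, Ada), (Helix, blue, 6, 25, 28, Yan), (Helix, gold, 6, 17, 16, Tai), (Helix, gold, 6, 17, 17, Ada), (Helix, gold, 6, 17, 28, Yan), (Helix, red, 20, 11, 16, Tai), (Helix, red, 20, 11, 17, Ada), (Helix, red, 20, 11, 28, Yan), (Orion, black, 39, 25, 40, Rae), (Orion, red, 24, 8, 40, Rae), (Orion, red, 32, 39, 40, Rae)}
π[sid, sname, color, cost]: project onto (sid, sname, color, cost) → {(16, Tai, blue, 25), (16, Tai, gold, 17), (16, Tai, red, 11), (17, Ada, blue, 25), (17, Ada, gold, 17), (17, Ada, red, 11), (26, Ivy, blue, 23), (26, Ivy, red, 16), (28, Yan, blue, 25), (28, Yan, gold, 17), (28, Yan, red, 11), (32, Jo, blue, 23), (32, Jo, red, 16), (40, Rae, black, 25), (40, Rae, red, 39), (40, Rae, red, 8)}
σ[sname ≠ Ada AND sid ≤ 26]: keep tuples satisfying sname ≠ Ada AND sid ≤ 26 → {(16, Tai, blue, 25), (16, Tai, gold, 17), (16, Tai, red, 11), (26, Ivy, blue, 23), (26, Ivy, red, 16)}
π[cost, sid, sname]: project onto (cost, sid, sname) → {(11, 16, Tai), (16, 26, Ivy), (17, 16, Tai), (23, 26, Ivy), (25, 16, Tai)}

{(11, 16, Tai), (16, 26, Ivy), (17, 16, Tai), (23, 26, Ivy), (25, 16, Tai)}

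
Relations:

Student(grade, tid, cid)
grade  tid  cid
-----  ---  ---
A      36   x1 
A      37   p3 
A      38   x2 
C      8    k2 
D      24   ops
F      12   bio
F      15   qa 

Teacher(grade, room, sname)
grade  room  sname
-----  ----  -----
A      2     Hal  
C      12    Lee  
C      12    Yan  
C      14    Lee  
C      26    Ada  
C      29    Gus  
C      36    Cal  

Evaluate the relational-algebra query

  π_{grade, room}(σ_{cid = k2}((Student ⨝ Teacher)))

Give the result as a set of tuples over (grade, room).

Joining Student and Teacher on grade yields {(A, 36, x1, 2, Hal), (A, 37, p3, 2, Hal), (A, 38, x2, 2, Hal), (C, 8, k2, 12, Lee), (C, 8, k2, 12, Yan), (C, 8, k2, 14, Lee), (C, 8, k2, 26, Ada), (C, 8, k2, 29, Gus), (C, 8, k2, 36, Cal)}.
Apply σ_{cid = k2}; surviving tuples: {(C, 8, k2, 12, Lee), (C, 8, k2, 12, Yan), (C, 8, k2, 14, Lee), (C, 8, k2, 26, Ada), (C, 8, k2, 29, Gus), (C, 8, k2, 36, Cal)}
π[grade, room]: project onto (grade, room) (1 duplicate(s) eliminated) → {(C, 12), (C, 14), (C, 26), (C, 29), (C, 36)}

{(C, 12), (C, 14), (C, 26), (C, 29), (C, 36)}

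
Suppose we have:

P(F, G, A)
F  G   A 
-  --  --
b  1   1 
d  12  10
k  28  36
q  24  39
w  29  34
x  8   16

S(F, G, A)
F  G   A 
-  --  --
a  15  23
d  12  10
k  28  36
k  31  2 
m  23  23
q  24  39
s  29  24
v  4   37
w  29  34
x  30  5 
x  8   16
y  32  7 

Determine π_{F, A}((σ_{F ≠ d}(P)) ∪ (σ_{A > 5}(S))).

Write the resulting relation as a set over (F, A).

{(a, 23), (b, 1), (d, 10), (k, 36), (m, 23), (q, 39), (s, 24), (v, 37), (w, 34), (x, 16), (y, 7)}

σ[F ≠ d]: keep tuples satisfying F ≠ d → {(b, 1, 1), (k, 28, 36), (q, 24, 39), (w, 29, 34), (x, 8, 16)}
σ[A > 5]: keep tuples satisfying A > 5 → {(a, 15, 23), (d, 12, 10), (k, 28, 36), (m, 23, 23), (q, 24, 39), (s, 29, 24), (v, 4, 37), (w, 29, 34), (x, 8, 16), (y, 32, 7)}
Union: {(b, 1, 1), (k, 28, 36), (q, 24, 39), (w, 29, 34), (x, 8, 16)} with {(a, 15, 23), (d, 12, 10), (k, 28, 36), (m, 23, 23), (q, 24, 39), (s, 29, 24), (v, 4, 37), (w, 29, 34), (x, 8, 16), (y, 32, 7)} → {(a, 15, 23), (b, 1, 1), (d, 12, 10), (k, 28, 36), (m, 23, 23), (q, 24, 39), (s, 29, 24), (v, 4, 37), (w, 29, 34), (x, 8, 16), (y, 32, 7)}
π_{F, A} gives {(a, 23), (b, 1), (d, 10), (k, 36), (m, 23), (q, 39), (s, 24), (v, 37), (w, 34), (x, 16), (y, 7)}.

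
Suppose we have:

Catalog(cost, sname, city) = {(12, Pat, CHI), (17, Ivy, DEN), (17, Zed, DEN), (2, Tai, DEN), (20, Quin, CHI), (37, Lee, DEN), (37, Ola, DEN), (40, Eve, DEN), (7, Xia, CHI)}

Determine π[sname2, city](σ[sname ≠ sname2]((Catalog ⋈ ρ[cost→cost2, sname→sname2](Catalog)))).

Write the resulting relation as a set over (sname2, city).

{(Eve, DEN), (Ivy, DEN), (Lee, DEN), (Ola, DEN), (Pat, CHI), (Quin, CHI), (Tai, DEN), (Xia, CHI), (Zed, DEN)}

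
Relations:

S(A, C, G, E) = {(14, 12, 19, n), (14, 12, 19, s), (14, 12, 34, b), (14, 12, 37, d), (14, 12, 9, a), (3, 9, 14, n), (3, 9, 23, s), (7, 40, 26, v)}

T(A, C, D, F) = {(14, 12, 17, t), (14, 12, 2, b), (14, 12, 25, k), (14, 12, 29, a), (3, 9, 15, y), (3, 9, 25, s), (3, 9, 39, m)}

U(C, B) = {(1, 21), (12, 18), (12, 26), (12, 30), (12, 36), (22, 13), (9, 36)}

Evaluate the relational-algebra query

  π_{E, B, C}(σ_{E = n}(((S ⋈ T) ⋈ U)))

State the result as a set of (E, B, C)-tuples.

{(n, 18, 12), (n, 26, 12), (n, 30, 12), (n, 36, 12), (n, 36, 9)}

Natural join on A, C: {(14, 12, 19, n, 17, t), (14, 12, 19, n, 2, b), (14, 12, 19, n, 25, k), (14, 12, 19, n, 29, a), (14, 12, 19, s, 17, t), (14, 12, 19, s, 2, b), (14, 12, 19, s, 25, k), (14, 12, 19, s, 29, a), (14, 12, 34, b, 17, t), (14, 12, 34, b, 2, b), (14, 12, 34, b, 25, k), (14, 12, 34, b, 29, a), (14, 12, 37, d, 17, t), (14, 12, 37, d, 2, b), (14, 12, 37, d, 25, k), (14, 12, 37, d, 29, a), (14, 12, 9, a, 17, t), (14, 12, 9, a, 2, b), (14, 12, 9, a, 25, k), (14, 12, 9, a, 29, a), (3, 9, 14, n, 15, y), (3, 9, 14, n, 25, s), (3, 9, 14, n, 39, m), (3, 9, 23, s, 15, y), (3, 9, 23, s, 25, s), (3, 9, 23, s, 39, m)}
Natural join on C: {(14, 12, 19, n, 17, t, 18), (14, 12, 19, n, 17, t, 26), (14, 12, 19, n, 17, t, 30), (14, 12, 19, n, 17, t, 36), (14, 12, 19, n, 2, b, 18), (14, 12, 19, n, 2, b, 26), (14, 12, 19, n, 2, b, 30), (14, 12, 19, n, 2, b, 36), (14, 12, 19, n, 25, k, 18), (14, 12, 19, n, 25, k, 26), (14, 12, 19, n, 25, k, 30), (14, 12, 19, n, 25, k, 36), (14, 12, 19, n, 29, a, 18), (14, 12, 19, n, 29, a, 26), (14, 12, 19, n, 29, a, 30), (14, 12, 19, n, 29, a, 36), (14, 12, 19, s, 17, t, 18), (14, 12, 19, s, 17, t, 26), (14, 12, 19, s, 17, t, 30), (14, 12, 19, s, 17, t, 36), (14, 12, 19, s, 2, b, 18), (14, 12, 19, s, 2, b, 26), (14, 12, 19, s, 2, b, 30), (14, 12, 19, s, 2, b, 36), (14, 12, 19, s, 25, k, 18), (14, 12, 19, s, 25, k, 26), (14, 12, 19, s, 25, k, 30), (14, 12, 19, s, 25, k, 36), (14, 12, 19, s, 29, a, 18), (14, 12, 19, s, 29, a, 26), (14, 12, 19, s, 29, a, 30), (14, 12, 19, s, 29, a, 36), (14, 12, 34, b, 17, t, 18), (14, 12, 34, b, 17, t, 26), (14, 12, 34, b, 17, t, 30), (14, 12, 34, b, 17, t, 36), (14, 12, 34, b, 2, b, 18), (14, 12, 34, b, 2, b, 26), (14, 12, 34, b, 2, b, 30), (14, 12, 34, b, 2, b, 36), (14, 12, 34, b, 25, k, 18), (14, 12, 34, b, 25, k, 26), (14, 12, 34, b, 25, k, 30), (14, 12, 34, b, 25, k, 36), (14, 12, 34, b, 29, a, 18), (14, 12, 34, b, 29, a, 26), (14, 12, 34, b, 29, a, 30), (14, 12, 34, b, 29, a, 36), (14, 12, 37, d, 17, t, 18), (14, 12, 37, d, 17, t, 26), (14, 12, 37, d, 17, t, 30), (14, 12, 37, d, 17, t, 36), (14, 12, 37, d, 2, b, 18), (14, 12, 37, d, 2, b, 26), (14, 12, 37, d, 2, b, 30), (14, 12, 37, d, 2, b, 36), (14, 12, 37, d, 25, k, 18), (14, 12, 37, d, 25, k, 26), (14, 12, 37, d, 25, k, 30), (14, 12, 37, d, 25, k, 36), (14, 12, 37, d, 29, a, 18), (14, 12, 37, d, 29, a, 26), (14, 12, 37, d, 29, a, 30), (14, 12, 37, d, 29, a, 36), (14, 12, 9, a, 17, t, 18), (14, 12, 9, a, 17, t, 26), (14, 12, 9, a, 17, t, 30), (14, 12, 9, a, 17, t, 36), (14, 12, 9, a, 2, b, 18), (14, 12, 9, a, 2, b, 26), (14, 12, 9, a, 2, b, 30), (14, 12, 9, a, 2, b, 36), (14, 12, 9, a, 25, k, 18), (14, 12, 9, a, 25, k, 26), (14, 12, 9, a, 25, k, 30), (14, 12, 9, a, 25, k, 36), (14, 12, 9, a, 29, a, 18), (14, 12, 9, a, 29, a, 26), (14, 12, 9, a, 29, a, 30), (14, 12, 9, a, 29, a, 36), (3, 9, 14, n, 15, y, 36), (3, 9, 14, n, 25, s, 36), (3, 9, 14, n, 39, m, 36), (3, 9, 23, s, 15, y, 36), (3, 9, 23, s, 25, s, 36), (3, 9, 23, s, 39, m, 36)}
Apply σ_{E = n}; surviving tuples: {(14, 12, 19, n, 17, t, 18), (14, 12, 19, n, 17, t, 26), (14, 12, 19, n, 17, t, 30), (14, 12, 19, n, 17, t, 36), (14, 12, 19, n, 2, b, 18), (14, 12, 19, n, 2, b, 26), (14, 12, 19, n, 2, b, 30), (14, 12, 19, n, 2, b, 36), (14, 12, 19, n, 25, k, 18), (14, 12, 19, n, 25, k, 26), (14, 12, 19, n, 25, k, 30), (14, 12, 19, n, 25, k, 36), (14, 12, 19, n, 29, a, 18), (14, 12, 19, n, 29, a, 26), (14, 12, 19, n, 29, a, 30), (14, 12, 19, n, 29, a, 36), (3, 9, 14, n, 15, y, 36), (3, 9, 14, n, 25, s, 36), (3, 9, 14, n, 39, m, 36)}
Keep only column(s) E, B, C (14 duplicate(s) eliminated): {(n, 18, 12), (n, 26, 12), (n, 30, 12), (n, 36, 12), (n, 36, 9)}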